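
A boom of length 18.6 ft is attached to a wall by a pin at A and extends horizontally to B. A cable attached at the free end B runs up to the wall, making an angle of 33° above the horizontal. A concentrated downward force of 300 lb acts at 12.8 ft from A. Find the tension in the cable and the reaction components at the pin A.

T = 379.1 lb, A_x = 317.9 lb, A_y = 93.55 lb

ΣM about A: T·sin33°·18.6 − 300·12.8 = 0 → T = 3840/(18.6·0.544639) = 379.061 ≈ 379.1 lb.
ΣF_x = 0: A_x − T·cos33° = 0 → A_x = 379.061 × 0.838671 = 317.9 lb.
ΣF_y = 0: A_y + T·sin33° − 300 = 0 → A_y = 300 − 379.061 × 0.544639 = 93.55 lb.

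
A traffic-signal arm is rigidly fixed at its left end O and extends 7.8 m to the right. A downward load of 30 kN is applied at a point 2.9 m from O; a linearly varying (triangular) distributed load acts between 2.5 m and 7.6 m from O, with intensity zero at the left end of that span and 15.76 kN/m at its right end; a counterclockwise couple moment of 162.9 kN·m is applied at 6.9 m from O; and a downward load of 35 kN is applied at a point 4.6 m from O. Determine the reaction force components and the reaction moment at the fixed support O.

O_x = 0, O_y = 105.2 kN, M_O = 322.2 kN·m

Resultant of the triangular load: ½ × 15.76 × 5.1 = 40.188 kN, acting at 5.9 m from O (one-third of the span from the peak).
ΣF_x = 0: O_x = 0.
ΣF_y = 0: O_y − 30 − ½·15.76·5.1 − 35 = 0 → O_y = 105.2 kN.
ΣM about O: M_O − 30·2.9 − (½·15.76·5.1)·5.9 + 162.9 − 35·4.6 = 0 → M_O = 322.2 kN·m.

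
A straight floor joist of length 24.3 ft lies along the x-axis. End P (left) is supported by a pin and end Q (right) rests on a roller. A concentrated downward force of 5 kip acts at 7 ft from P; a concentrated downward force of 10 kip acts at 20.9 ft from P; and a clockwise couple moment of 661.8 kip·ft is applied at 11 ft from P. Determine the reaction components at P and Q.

ΣM about P: Q_y·24.3 − 5·7 − 10·20.9 − 661.8 = 0 → Q_y = 905.8/24.3 = 37.2757 ≈ 37.28 kip.
ΣF_y = 0: P_y + 37.2757 − 5 − 10 = 0 → P_y = -22.28 kip.
ΣF_x = 0: no horizontal applied forces, so P_x = 0.

P_x = 0, P_y = -22.28 kip, Q_y = 37.28 kip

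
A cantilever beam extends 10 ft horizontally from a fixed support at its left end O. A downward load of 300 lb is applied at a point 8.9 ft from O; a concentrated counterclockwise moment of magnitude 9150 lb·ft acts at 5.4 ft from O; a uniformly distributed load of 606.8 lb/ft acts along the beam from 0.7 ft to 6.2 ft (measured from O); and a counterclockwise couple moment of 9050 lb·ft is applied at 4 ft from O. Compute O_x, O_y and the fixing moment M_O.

O_x = 0, O_y = 3637 lb, M_O = -4016 lb·ft

Resultant of the distributed load: 606.8 × 5.5 = 3337.4 lb at 3.45 ft from O.
ΣF_x = 0: O_x = 0.
ΣF_y = 0: O_y − 300 − 606.8·5.5 = 0 → O_y = 3637 lb.
ΣM about O: M_O − 300·8.9 + 9150 − (606.8·5.5)·3.45 + 9050 = 0 → M_O = -4016 lb·ft.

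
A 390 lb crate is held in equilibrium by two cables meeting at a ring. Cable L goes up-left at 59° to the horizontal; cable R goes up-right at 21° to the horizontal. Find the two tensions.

ΣF_x = 0: −T_L·cos59° + T_R·cos21° = 0 → T_R = 0.55168·T_L.
ΣF_y = 0: T_L·sin59° + T_R·sin21° = 390.
Substitute: T_L·(0.857167 + 0.55168·0.358368) = 390 → T_L = 369.713 ≈ 369.7 lb.
Then T_R = 0.55168 × 369.713 = 204.0 lb.

T_L = 369.7 lb, T_R = 204.0 lb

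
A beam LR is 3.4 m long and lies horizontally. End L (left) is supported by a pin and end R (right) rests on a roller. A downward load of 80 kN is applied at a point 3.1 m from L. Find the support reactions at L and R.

Taking moments about L: R_y·3.4 − 80·3.1 = 0 → R_y = 248/3.4 = 72.9412 ≈ 72.94 kN.
ΣF_y = 0: L_y + 72.9412 − 80 = 0 → L_y = 7.059 kN.
ΣF_x = 0: no horizontal applied forces, so L_x = 0.

L_x = 0, L_y = 7.059 kN, R_y = 72.94 kN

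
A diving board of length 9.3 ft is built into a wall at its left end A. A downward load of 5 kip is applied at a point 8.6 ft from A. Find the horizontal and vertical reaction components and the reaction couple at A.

ΣF_x = 0: A_x = 0.
ΣF_y = 0: A_y − 5 = 0 → A_y = 5.000 kip.
ΣM about A: M_A − 5·8.6 = 0 → M_A = 43.00 kip·ft.

A_x = 0, A_y = 5.000 kip, M_A = 43.00 kip·ft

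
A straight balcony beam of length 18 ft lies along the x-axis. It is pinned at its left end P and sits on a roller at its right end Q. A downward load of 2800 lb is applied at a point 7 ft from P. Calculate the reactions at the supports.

P_x = 0, P_y = 1711 lb, Q_y = 1089 lb

Taking moments about P: Q_y·18 − 2800·7 = 0 → Q_y = 19600/18 = 1088.89 ≈ 1089 lb.
ΣF_y = 0: P_y + 1088.89 − 2800 = 0 → P_y = 1711 lb.
ΣF_x = 0: no horizontal applied forces, so P_x = 0.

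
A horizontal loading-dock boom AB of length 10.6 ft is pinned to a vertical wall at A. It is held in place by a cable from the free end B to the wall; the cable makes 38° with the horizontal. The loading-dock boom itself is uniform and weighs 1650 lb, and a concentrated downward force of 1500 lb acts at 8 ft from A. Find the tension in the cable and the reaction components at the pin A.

ΣM about A: T·sin38°·10.6 − 1650·5.3 − 1500·8 = 0 → T = 20745/(10.6·0.615661) = 3178.82 ≈ 3179 lb.
ΣF_x = 0: A_x − T·cos38° = 0 → A_x = 3178.82 × 0.788011 = 2505 lb.
ΣF_y = 0: A_y + T·sin38° − 1650 − 1500 = 0 → A_y = 3150 − 3178.82 × 0.615661 = 1193 lb.

T = 3179 lb, A_x = 2505 lb, A_y = 1193 lb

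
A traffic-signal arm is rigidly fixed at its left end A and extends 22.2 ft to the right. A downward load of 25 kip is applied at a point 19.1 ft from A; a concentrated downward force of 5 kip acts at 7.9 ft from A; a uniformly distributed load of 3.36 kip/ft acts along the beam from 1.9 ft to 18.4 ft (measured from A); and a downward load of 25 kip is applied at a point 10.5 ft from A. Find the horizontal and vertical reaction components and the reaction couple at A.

A_x = 0, A_y = 110.4 kip, M_A = 1342 kip·ft

Resultant of the distributed load: 3.36 × 16.5 = 55.44 kip at 10.15 ft from A.
ΣF_x = 0: A_x = 0.
ΣF_y = 0: A_y − 25 − 5 − 3.36·16.5 − 25 = 0 → A_y = 110.4 kip.
ΣM about A: M_A − 25·19.1 − 5·7.9 − (3.36·16.5)·10.15 − 25·10.5 = 0 → M_A = 1342 kip·ft.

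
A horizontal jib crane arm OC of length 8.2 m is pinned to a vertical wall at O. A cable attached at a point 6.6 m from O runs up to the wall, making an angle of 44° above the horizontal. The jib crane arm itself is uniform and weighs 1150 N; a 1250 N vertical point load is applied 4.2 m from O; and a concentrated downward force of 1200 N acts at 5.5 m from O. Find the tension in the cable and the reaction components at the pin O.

T = 3613 N, O_x = 2599 N, O_y = 1090 N

ΣM about O: T·sin44°·6.6 − 1150·4.1 − 1250·4.2 − 1200·5.5 = 0 → T = 16565/(6.6·0.694658) = 3613.07 ≈ 3613 N.
ΣF_x = 0: O_x − T·cos44° = 0 → O_x = 3613.07 × 0.71934 = 2599 N.
ΣF_y = 0: O_y + T·sin44° − 1150 − 1250 − 1200 = 0 → O_y = 3600 − 3613.07 × 0.694658 = 1090 N.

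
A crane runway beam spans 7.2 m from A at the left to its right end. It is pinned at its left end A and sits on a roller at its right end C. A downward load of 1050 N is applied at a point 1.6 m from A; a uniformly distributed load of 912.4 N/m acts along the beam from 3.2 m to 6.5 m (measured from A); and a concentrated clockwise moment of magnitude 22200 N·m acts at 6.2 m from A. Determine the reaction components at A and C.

A_x = 0, A_y = -1284 N, C_y = 5345 N

Resultant of the distributed load: 912.4 × 3.3 = 3010.92 N at 4.85 m from A.
Taking moments about A: C_y·7.2 − 1050·1.6 − (912.4·3.3)·4.85 − 22200 = 0 → C_y = 38482.962/7.2 = 5344.86 ≈ 5345 N.
ΣF_y = 0: A_y + 5344.86 − 1050 − 912.4·3.3 = 0 → A_y = -1284 N.
ΣF_x = 0: no horizontal applied forces, so A_x = 0.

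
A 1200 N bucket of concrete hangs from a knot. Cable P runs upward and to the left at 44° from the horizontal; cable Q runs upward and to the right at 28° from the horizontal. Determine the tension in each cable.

ΣF_x = 0: −T_P·cos44° + T_Q·cos28° = 0 → T_Q = 0.814703·T_P.
ΣF_y = 0: T_P·sin44° + T_Q·sin28° = 1200.
Substitute: T_P·(0.694658 + 0.814703·0.469472) = 1200 → T_P = 1114.06 ≈ 1114 N.
Then T_Q = 0.814703 × 1114.06 = 907.6 N.

T_P = 1114 N, T_Q = 907.6 N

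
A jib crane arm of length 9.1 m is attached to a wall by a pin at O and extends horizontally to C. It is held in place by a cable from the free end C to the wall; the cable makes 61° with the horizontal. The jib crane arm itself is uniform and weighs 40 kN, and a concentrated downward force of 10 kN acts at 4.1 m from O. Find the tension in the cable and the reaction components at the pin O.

ΣM about O: T·sin61°·9.1 − 40·4.55 − 10·4.1 = 0 → T = 223/(9.1·0.87462) = 28.0184 ≈ 28.02 kN.
ΣF_x = 0: O_x − T·cos61° = 0 → O_x = 28.0184 × 0.48481 = 13.58 kN.
ΣF_y = 0: O_y + T·sin61° − 40 − 10 = 0 → O_y = 50 − 28.0184 × 0.87462 = 25.49 kN.

T = 28.02 kN, O_x = 13.58 kN, O_y = 25.49 kN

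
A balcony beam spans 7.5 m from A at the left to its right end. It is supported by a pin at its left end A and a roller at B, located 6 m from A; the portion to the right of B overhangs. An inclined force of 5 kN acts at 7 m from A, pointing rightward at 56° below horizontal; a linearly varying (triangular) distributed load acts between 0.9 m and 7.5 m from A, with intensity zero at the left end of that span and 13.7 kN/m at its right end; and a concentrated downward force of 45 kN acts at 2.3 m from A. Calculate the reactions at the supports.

A_x = -2.796 kN, A_y = 32.33 kN, B_y = 62.02 kN

Resultant of the triangular load: ½ × 13.7 × 6.6 = 45.21 kN, acting at 5.3 m from A (one-third of the span from the peak).
ΣM about A: B_y·6 − 5·sin56°·7 − (½·13.7·6.6)·5.3 − 45·2.3 = 0 → B_y = 372.129/6 = 62.0215 ≈ 62.02 kN.
ΣF_y = 0: A_y + 62.0215 − 5·sin56° − ½·13.7·6.6 − 45 = 0 → A_y = 32.33 kN.
ΣF_x = 0: A_x + 5·cos56° = 0 → A_x = -2.796 kN.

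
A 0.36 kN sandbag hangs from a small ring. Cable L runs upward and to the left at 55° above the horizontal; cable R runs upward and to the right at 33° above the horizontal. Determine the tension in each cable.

T_L = 0.3021 kN, T_R = 0.2066 kN

ΣF_x = 0: −T_L·cos55° + T_R·cos33° = 0 → T_R = 0.683911·T_L.
ΣF_y = 0: T_L·sin55° + T_R·sin33° = 0.36.
Substitute: T_L·(0.819152 + 0.683911·0.544639) = 0.36 → T_L = 0.302106 ≈ 0.3021 kN.
Then T_R = 0.683911 × 0.302106 = 0.2066 kN.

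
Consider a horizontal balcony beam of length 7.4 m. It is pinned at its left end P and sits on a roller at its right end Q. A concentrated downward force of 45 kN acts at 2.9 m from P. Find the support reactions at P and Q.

Moments about P: Q_y·7.4 − 45·2.9 = 0 → Q_y = 130.5/7.4 = 17.6351 ≈ 17.64 kN.
ΣF_y = 0: P_y + 17.6351 − 45 = 0 → P_y = 27.36 kN.
ΣF_x = 0: no horizontal applied forces, so P_x = 0.

P_x = 0, P_y = 27.36 kN, Q_y = 17.64 kN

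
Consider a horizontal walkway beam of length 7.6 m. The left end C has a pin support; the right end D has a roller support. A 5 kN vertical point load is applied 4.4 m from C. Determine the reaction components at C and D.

Taking moments about C: D_y·7.6 − 5·4.4 = 0 → D_y = 22/7.6 = 2.89474 ≈ 2.895 kN.
ΣF_y = 0: C_y + 2.89474 − 5 = 0 → C_y = 2.105 kN.
ΣF_x = 0: no horizontal applied forces, so C_x = 0.

C_x = 0, C_y = 2.105 kN, D_y = 2.895 kN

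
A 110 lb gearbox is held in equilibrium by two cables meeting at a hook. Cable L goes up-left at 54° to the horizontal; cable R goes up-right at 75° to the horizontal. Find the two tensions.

ΣF_x = 0: −T_L·cos54° + T_R·cos75° = 0 → T_R = 2.27103·T_L.
ΣF_y = 0: T_L·sin54° + T_R·sin75° = 110.
Substitute: T_L·(0.809017 + 2.27103·0.965926) = 110 → T_L = 36.6341 ≈ 36.63 lb.
Then T_R = 2.27103 × 36.6341 = 83.20 lb.

T_L = 36.63 lb, T_R = 83.20 lb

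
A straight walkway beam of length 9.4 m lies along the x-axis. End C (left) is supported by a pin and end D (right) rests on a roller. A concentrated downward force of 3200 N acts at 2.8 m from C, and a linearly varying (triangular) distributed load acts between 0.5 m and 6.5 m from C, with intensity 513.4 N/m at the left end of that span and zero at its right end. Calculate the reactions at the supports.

C_x = 0, C_y = 3377 N, D_y = 1363 N

Resultant of the triangular load: ½ × 513.4 × 6 = 1540.2 N, acting at 2.5 m from C (one-third of the span from the peak).
Moments about C: D_y·9.4 − 3200·2.8 − (½·513.4·6)·2.5 = 0 → D_y = 12810.5/9.4 = 1362.82 ≈ 1363 N.
ΣF_y = 0: C_y + 1362.82 − 3200 − ½·513.4·6 = 0 → C_y = 3377 N.
ΣF_x = 0: no horizontal applied forces, so C_x = 0.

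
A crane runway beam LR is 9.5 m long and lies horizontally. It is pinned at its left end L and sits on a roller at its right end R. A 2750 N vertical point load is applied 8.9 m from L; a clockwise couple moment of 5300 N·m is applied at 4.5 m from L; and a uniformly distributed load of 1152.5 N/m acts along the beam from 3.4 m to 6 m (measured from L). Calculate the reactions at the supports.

L_x = 0, L_y = 1130 N, R_y = 4617 N

Resultant of the distributed load: 1152.5 × 2.6 = 2996.5 N at 4.7 m from L.
Moments about L: R_y·9.5 − 2750·8.9 − 5300 − (1152.5·2.6)·4.7 = 0 → R_y = 43858.55/9.5 = 4616.69 ≈ 4617 N.
ΣF_y = 0: L_y + 4616.69 − 2750 − 1152.5·2.6 = 0 → L_y = 1130 N.
ΣF_x = 0: no horizontal applied forces, so L_x = 0.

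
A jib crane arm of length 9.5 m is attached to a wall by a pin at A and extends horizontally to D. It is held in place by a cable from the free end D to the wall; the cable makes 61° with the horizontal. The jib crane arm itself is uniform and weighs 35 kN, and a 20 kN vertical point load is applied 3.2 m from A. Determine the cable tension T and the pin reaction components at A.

T = 27.71 kN, A_x = 13.43 kN, A_y = 30.76 kN

ΣM about A: T·sin61°·9.5 − 35·4.75 − 20·3.2 = 0 → T = 230.25/(9.5·0.87462) = 27.7113 ≈ 27.71 kN.
ΣF_x = 0: A_x − T·cos61° = 0 → A_x = 27.7113 × 0.48481 = 13.43 kN.
ΣF_y = 0: A_y + T·sin61° − 35 − 20 = 0 → A_y = 55 − 27.7113 × 0.87462 = 30.76 kN.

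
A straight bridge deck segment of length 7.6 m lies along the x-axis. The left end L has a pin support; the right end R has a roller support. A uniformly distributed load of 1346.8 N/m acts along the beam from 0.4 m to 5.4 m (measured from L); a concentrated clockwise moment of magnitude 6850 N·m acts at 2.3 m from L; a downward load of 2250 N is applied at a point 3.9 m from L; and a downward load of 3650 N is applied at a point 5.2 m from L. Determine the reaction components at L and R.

Resultant of the distributed load: 1346.8 × 5 = 6734 N at 2.9 m from L.
Taking moments about L: R_y·7.6 − (1346.8·5)·2.9 − 6850 − 2250·3.9 − 3650·5.2 = 0 → R_y = 54133.6/7.6 = 7122.84 ≈ 7123 N.
ΣF_y = 0: L_y + 7122.84 − 1346.8·5 − 2250 − 3650 = 0 → L_y = 5511 N.
ΣF_x = 0: no horizontal applied forces, so L_x = 0.

L_x = 0, L_y = 5511 N, R_y = 7123 N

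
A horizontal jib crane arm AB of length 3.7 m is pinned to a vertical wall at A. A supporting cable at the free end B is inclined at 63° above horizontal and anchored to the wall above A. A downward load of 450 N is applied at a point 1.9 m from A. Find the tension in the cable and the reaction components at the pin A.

ΣM about A: T·sin63°·3.7 − 450·1.9 = 0 → T = 855/(3.7·0.891007) = 259.348 ≈ 259.3 N.
ΣF_x = 0: A_x − T·cos63° = 0 → A_x = 259.348 × 0.45399 = 117.7 N.
ΣF_y = 0: A_y + T·sin63° − 450 = 0 → A_y = 450 − 259.348 × 0.891007 = 218.9 N.

T = 259.3 N, A_x = 117.7 N, A_y = 218.9 N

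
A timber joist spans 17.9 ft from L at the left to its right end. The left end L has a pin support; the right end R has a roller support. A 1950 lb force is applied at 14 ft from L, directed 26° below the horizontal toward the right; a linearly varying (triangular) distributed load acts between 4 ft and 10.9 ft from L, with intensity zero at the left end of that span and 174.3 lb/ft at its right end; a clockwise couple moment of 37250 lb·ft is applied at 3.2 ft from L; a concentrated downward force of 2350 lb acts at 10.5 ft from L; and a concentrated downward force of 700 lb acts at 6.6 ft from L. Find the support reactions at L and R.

Resultant of the triangular load: ½ × 174.3 × 6.9 = 601.335 lb, acting at 8.6 ft from L (one-third of the span from the peak).
Moments about L: R_y·17.9 − 1950·sin26°·14 − (½·174.3·6.9)·8.6 − 37250 − 2350·10.5 − 700·6.6 = 0 → R_y = 83684/17.9 = 4675.08 ≈ 4675 lb.
ΣF_y = 0: L_y + 4675.08 − 1950·sin26° − ½·174.3·6.9 − 2350 − 700 = 0 → L_y = -168.9 lb.
ΣF_x = 0: L_x + 1950·cos26° = 0 → L_x = -1753 lb.

L_x = -1753 lb, L_y = -168.9 lb, R_y = 4675 lb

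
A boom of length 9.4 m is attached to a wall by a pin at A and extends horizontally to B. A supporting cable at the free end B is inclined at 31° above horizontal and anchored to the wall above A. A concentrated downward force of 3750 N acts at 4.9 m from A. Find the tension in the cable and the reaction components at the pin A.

ΣM about A: T·sin31°·9.4 − 3750·4.9 = 0 → T = 18375/(9.4·0.515038) = 3795.42 ≈ 3795 N.
ΣF_x = 0: A_x − T·cos31° = 0 → A_x = 3795.42 × 0.857167 = 3253 N.
ΣF_y = 0: A_y + T·sin31° − 3750 = 0 → A_y = 3750 − 3795.42 × 0.515038 = 1795 N.

T = 3795 N, A_x = 3253 N, A_y = 1795 N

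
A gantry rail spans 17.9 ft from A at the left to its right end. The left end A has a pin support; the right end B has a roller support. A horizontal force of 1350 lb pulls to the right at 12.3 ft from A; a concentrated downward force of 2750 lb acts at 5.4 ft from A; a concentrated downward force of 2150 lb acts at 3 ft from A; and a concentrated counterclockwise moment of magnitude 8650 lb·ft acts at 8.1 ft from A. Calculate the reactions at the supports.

Moments about A: B_y·17.9 − 2750·5.4 − 2150·3 + 8650 = 0 → B_y = 12650/17.9 = 706.704 ≈ 706.7 lb.
ΣF_y = 0: A_y + 706.704 − 2750 − 2150 = 0 → A_y = 4193 lb.
ΣF_x = 0: A_x + 1350 = 0 → A_x = -1350 lb.

A_x = -1350 lb, A_y = 4193 lb, B_y = 706.7 lb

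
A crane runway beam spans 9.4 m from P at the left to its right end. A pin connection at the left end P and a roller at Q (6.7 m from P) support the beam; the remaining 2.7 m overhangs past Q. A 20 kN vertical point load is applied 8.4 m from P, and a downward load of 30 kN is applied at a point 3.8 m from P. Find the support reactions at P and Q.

P_x = 0, P_y = 7.910 kN, Q_y = 42.09 kN

Taking moments about P: Q_y·6.7 − 20·8.4 − 30·3.8 = 0 → Q_y = 282/6.7 = 42.0896 ≈ 42.09 kN.
ΣF_y = 0: P_y + 42.0896 − 20 − 30 = 0 → P_y = 7.910 kN.
ΣF_x = 0: no horizontal applied forces, so P_x = 0.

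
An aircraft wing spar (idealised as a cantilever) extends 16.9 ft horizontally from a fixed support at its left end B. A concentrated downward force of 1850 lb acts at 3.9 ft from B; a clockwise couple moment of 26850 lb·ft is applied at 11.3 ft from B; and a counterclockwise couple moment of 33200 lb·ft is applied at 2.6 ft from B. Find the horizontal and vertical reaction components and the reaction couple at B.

ΣF_x = 0: B_x = 0.
ΣF_y = 0: B_y − 1850 = 0 → B_y = 1850 lb.
ΣM about B: M_B − 1850·3.9 − 26850 + 33200 = 0 → M_B = 865.0 lb·ft.

B_x = 0, B_y = 1850 lb, M_B = 865.0 lb·ft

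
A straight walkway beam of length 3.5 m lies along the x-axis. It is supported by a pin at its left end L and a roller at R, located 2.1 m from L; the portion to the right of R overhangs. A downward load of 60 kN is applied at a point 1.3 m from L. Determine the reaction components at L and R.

L_x = 0, L_y = 22.86 kN, R_y = 37.14 kN

Taking moments about L: R_y·2.1 − 60·1.3 = 0 → R_y = 78/2.1 = 37.1429 ≈ 37.14 kN.
ΣF_y = 0: L_y + 37.1429 − 60 = 0 → L_y = 22.86 kN.
ΣF_x = 0: no horizontal applied forces, so L_x = 0.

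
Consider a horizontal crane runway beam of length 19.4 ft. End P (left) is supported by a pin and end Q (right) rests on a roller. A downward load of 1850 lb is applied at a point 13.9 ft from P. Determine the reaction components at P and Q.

P_x = 0, P_y = 524.5 lb, Q_y = 1326 lb

Moments about P: Q_y·19.4 − 1850·13.9 = 0 → Q_y = 25715/19.4 = 1325.52 ≈ 1326 lb.
ΣF_y = 0: P_y + 1325.52 − 1850 = 0 → P_y = 524.5 lb.
ΣF_x = 0: no horizontal applied forces, so P_x = 0.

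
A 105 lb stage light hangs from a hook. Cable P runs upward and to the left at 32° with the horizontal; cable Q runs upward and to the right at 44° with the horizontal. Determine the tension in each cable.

T_P = 77.84 lb, T_Q = 91.77 lb

ΣF_x = 0: −T_P·cos32° + T_Q·cos44° = 0 → T_Q = 1.17893·T_P.
ΣF_y = 0: T_P·sin32° + T_Q·sin44° = 105.
Substitute: T_P·(0.529919 + 1.17893·0.694658) = 105 → T_P = 77.8428 ≈ 77.84 lb.
Then T_Q = 1.17893 × 77.8428 = 91.77 lb.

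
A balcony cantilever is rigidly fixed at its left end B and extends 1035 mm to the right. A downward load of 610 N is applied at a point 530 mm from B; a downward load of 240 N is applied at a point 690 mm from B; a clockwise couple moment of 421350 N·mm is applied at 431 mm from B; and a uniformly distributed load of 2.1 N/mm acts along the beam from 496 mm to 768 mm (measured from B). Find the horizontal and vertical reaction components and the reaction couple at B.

Resultant of the distributed load: 2.1 × 272 = 571.2 N at 632 mm from B.
ΣF_x = 0: B_x = 0.
ΣF_y = 0: B_y − 610 − 240 − 2.1·272 = 0 → B_y = 1421 N.
ΣM about B: M_B − 610·530 − 240·690 − 421350 − (2.1·272)·632 = 0 → M_B = 1271000 N·mm.

B_x = 0, B_y = 1421 N, M_B = 1271000 N·mm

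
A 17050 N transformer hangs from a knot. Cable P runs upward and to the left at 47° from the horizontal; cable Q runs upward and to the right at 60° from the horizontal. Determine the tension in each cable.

T_P = 8915 N, T_Q = 12160 N

ΣF_x = 0: −T_P·cos47° + T_Q·cos60° = 0 → T_Q = 1.364·T_P.
ΣF_y = 0: T_P·sin47° + T_Q·sin60° = 17050.
Substitute: T_P·(0.731354 + 1.364·0.866025) = 17050 → T_P = 8914.51 ≈ 8915 N.
Then T_Q = 1.364 × 8914.51 = 12160 N.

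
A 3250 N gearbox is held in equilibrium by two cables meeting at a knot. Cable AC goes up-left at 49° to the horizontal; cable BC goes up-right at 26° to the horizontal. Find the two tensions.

T_AC = 3024 N, T_BC = 2207 N

ΣF_x = 0: −T_AC·cos49° + T_BC·cos26° = 0 → T_BC = 0.729933·T_AC.
ΣF_y = 0: T_AC·sin49° + T_BC·sin26° = 3250.
Substitute: T_AC·(0.75471 + 0.729933·0.438371) = 3250 → T_AC = 3024.12 ≈ 3024 N.
Then T_BC = 0.729933 × 3024.12 = 2207 N.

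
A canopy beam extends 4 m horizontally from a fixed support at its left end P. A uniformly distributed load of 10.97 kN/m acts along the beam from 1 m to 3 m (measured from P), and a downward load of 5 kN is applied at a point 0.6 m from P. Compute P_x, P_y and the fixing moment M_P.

P_x = 0, P_y = 26.94 kN, M_P = 46.88 kN·m

Resultant of the distributed load: 10.97 × 2 = 21.94 kN at 2 m from P.
ΣF_x = 0: P_x = 0.
ΣF_y = 0: P_y − 10.97·2 − 5 = 0 → P_y = 26.94 kN.
ΣM about P: M_P − (10.97·2)·2 − 5·0.6 = 0 → M_P = 46.88 kN·m.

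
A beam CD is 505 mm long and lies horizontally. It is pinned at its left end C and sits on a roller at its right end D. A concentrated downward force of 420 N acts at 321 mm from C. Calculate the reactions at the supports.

C_x = 0, C_y = 153.0 N, D_y = 267.0 N

Moments about C: D_y·505 − 420·321 = 0 → D_y = 134820/505 = 266.97 ≈ 267.0 N.
ΣF_y = 0: C_y + 266.97 − 420 = 0 → C_y = 153.0 N.
ΣF_x = 0: no horizontal applied forces, so C_x = 0.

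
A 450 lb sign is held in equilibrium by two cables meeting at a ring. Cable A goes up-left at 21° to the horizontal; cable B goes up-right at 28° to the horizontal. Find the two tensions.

ΣF_x = 0: −T_A·cos21° + T_B·cos28° = 0 → T_B = 1.05735·T_A.
ΣF_y = 0: T_A·sin21° + T_B·sin28° = 450.
Substitute: T_A·(0.358368 + 1.05735·0.469472) = 450 → T_A = 526.461 ≈ 526.5 lb.
Then T_B = 1.05735 × 526.461 = 556.7 lb.

T_A = 526.5 lb, T_B = 556.7 lb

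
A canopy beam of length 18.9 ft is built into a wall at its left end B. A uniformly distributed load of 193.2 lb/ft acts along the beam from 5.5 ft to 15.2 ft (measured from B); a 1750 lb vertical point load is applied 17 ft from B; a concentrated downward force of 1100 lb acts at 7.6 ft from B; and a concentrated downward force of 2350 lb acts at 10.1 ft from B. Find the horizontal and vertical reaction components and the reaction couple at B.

Resultant of the distributed load: 193.2 × 9.7 = 1874.04 lb at 10.35 ft from B.
ΣF_x = 0: B_x = 0.
ΣF_y = 0: B_y − 193.2·9.7 − 1750 − 1100 − 2350 = 0 → B_y = 7074 lb.
ΣM about B: M_B − (193.2·9.7)·10.35 − 1750·17 − 1100·7.6 − 2350·10.1 = 0 → M_B = 81240 lb·ft.

B_x = 0, B_y = 7074 lb, M_B = 81240 lb·ft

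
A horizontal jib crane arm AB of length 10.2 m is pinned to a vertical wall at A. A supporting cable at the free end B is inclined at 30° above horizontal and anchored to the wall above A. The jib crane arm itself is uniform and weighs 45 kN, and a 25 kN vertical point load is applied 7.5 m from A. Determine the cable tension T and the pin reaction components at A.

ΣM about A: T·sin30°·10.2 − 45·5.1 − 25·7.5 = 0 → T = 417/(10.2·0.5) = 81.7647 ≈ 81.76 kN.
ΣF_x = 0: A_x − T·cos30° = 0 → A_x = 81.7647 × 0.866025 = 70.81 kN.
ΣF_y = 0: A_y + T·sin30° − 45 − 25 = 0 → A_y = 70 − 81.7647 × 0.5 = 29.12 kN.

T = 81.76 kN, A_x = 70.81 kN, A_y = 29.12 kN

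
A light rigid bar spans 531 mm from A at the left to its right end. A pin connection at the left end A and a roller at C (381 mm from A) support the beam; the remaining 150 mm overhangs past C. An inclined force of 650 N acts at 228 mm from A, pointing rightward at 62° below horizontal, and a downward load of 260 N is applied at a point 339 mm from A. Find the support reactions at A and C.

Moments about A: C_y·381 − 650·sin62°·228 − 260·339 = 0 → C_y = 218993/381 = 574.785 ≈ 574.8 N.
ΣF_y = 0: A_y + 574.785 − 650·sin62° − 260 = 0 → A_y = 259.1 N.
ΣF_x = 0: A_x + 650·cos62° = 0 → A_x = -305.2 N.

A_x = -305.2 N, A_y = 259.1 N, C_y = 574.8 N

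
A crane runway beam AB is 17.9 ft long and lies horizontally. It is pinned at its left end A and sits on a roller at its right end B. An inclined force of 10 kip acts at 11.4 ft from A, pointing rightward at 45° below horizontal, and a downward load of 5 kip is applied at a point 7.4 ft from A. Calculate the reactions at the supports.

ΣM about A: B_y·17.9 − 10·sin45°·11.4 − 5·7.4 = 0 → B_y = 117.61/17.9 = 6.57039 ≈ 6.570 kip.
ΣF_y = 0: A_y + 6.57039 − 10·sin45° − 5 = 0 → A_y = 5.501 kip.
ΣF_x = 0: A_x + 10·cos45° = 0 → A_x = -7.071 kip.

A_x = -7.071 kip, A_y = 5.501 kip, B_y = 6.570 kip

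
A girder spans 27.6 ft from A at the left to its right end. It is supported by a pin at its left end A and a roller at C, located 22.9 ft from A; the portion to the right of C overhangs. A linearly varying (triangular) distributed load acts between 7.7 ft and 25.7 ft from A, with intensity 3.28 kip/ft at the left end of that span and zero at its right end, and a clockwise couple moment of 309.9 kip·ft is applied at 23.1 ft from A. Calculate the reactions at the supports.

Resultant of the triangular load: ½ × 3.28 × 18 = 29.52 kip, acting at 13.7 ft from A (one-third of the span from the peak).
ΣM about A: C_y·22.9 − (½·3.28·18)·13.7 − 309.9 = 0 → C_y = 714.324/22.9 = 31.1932 ≈ 31.19 kip.
ΣF_y = 0: A_y + 31.1932 − ½·3.28·18 = 0 → A_y = -1.673 kip.
ΣF_x = 0: no horizontal applied forces, so A_x = 0.

A_x = 0, A_y = -1.673 kip, C_y = 31.19 kip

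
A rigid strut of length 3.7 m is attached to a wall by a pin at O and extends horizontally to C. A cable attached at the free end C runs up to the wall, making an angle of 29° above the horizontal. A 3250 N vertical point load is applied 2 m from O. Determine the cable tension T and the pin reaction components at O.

ΣM about O: T·sin29°·3.7 − 3250·2 = 0 → T = 6500/(3.7·0.48481) = 3623.6 ≈ 3624 N.
ΣF_x = 0: O_x − T·cos29° = 0 → O_x = 3623.6 × 0.87462 = 3169 N.
ΣF_y = 0: O_y + T·sin29° − 3250 = 0 → O_y = 3250 − 3623.6 × 0.48481 = 1493 N.

T = 3624 N, O_x = 3169 N, O_y = 1493 N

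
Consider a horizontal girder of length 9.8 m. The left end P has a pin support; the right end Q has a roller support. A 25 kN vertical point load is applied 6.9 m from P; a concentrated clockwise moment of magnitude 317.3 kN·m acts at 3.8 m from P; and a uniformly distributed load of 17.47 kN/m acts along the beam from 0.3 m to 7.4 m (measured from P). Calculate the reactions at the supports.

Resultant of the distributed load: 17.47 × 7.1 = 124.037 kN at 3.85 m from P.
Moments about P: Q_y·9.8 − 25·6.9 − 317.3 − (17.47·7.1)·3.85 = 0 → Q_y = 967.34245/9.8 = 98.7084 ≈ 98.71 kN.
ΣF_y = 0: P_y + 98.7084 − 25 − 17.47·7.1 = 0 → P_y = 50.33 kN.
ΣF_x = 0: no horizontal applied forces, so P_x = 0.

P_x = 0, P_y = 50.33 kN, Q_y = 98.71 kN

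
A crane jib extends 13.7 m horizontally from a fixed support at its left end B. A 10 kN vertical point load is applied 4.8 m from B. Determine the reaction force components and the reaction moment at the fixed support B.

B_x = 0, B_y = 10.00 kN, M_B = 48.00 kN·m

ΣF_x = 0: B_x = 0.
ΣF_y = 0: B_y − 10 = 0 → B_y = 10.00 kN.
ΣM about B: M_B − 10·4.8 = 0 → M_B = 48.00 kN·m.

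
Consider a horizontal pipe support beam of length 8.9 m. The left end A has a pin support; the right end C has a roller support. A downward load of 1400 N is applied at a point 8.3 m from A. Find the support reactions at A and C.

A_x = 0, A_y = 94.38 N, C_y = 1306 N

Taking moments about A: C_y·8.9 − 1400·8.3 = 0 → C_y = 11620/8.9 = 1305.62 ≈ 1306 N.
ΣF_y = 0: A_y + 1305.62 − 1400 = 0 → A_y = 94.38 N.
ΣF_x = 0: no horizontal applied forces, so A_x = 0.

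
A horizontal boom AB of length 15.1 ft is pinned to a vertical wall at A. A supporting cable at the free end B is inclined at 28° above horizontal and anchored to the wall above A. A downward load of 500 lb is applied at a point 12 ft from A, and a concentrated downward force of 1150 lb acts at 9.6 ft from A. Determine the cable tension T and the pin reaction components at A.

ΣM about A: T·sin28°·15.1 − 500·12 − 1150·9.6 = 0 → T = 17040/(15.1·0.469472) = 2403.71 ≈ 2404 lb.
ΣF_x = 0: A_x − T·cos28° = 0 → A_x = 2403.71 × 0.882948 = 2122 lb.
ΣF_y = 0: A_y + T·sin28° − 500 − 1150 = 0 → A_y = 1650 − 2403.71 × 0.469472 = 521.5 lb.

T = 2404 lb, A_x = 2122 lb, A_y = 521.5 lb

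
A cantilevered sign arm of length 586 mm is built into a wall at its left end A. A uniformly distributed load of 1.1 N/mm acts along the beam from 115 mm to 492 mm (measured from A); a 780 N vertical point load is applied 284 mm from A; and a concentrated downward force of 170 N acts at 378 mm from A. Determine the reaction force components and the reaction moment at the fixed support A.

A_x = 0, A_y = 1365 N, M_A = 411600 N·mm

Resultant of the distributed load: 1.1 × 377 = 414.7 N at 303.5 mm from A.
ΣF_x = 0: A_x = 0.
ΣF_y = 0: A_y − 1.1·377 − 780 − 170 = 0 → A_y = 1365 N.
ΣM about A: M_A − (1.1·377)·303.5 − 780·284 − 170·378 = 0 → M_A = 411600 N·mm.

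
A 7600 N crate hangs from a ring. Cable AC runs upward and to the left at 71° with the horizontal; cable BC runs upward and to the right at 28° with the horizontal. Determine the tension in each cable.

ΣF_x = 0: −T_AC·cos71° + T_BC·cos28° = 0 → T_BC = 0.368729·T_AC.
ΣF_y = 0: T_AC·sin71° + T_BC·sin28° = 7600.
Substitute: T_AC·(0.945519 + 0.368729·0.469472) = 7600 → T_AC = 6794.04 ≈ 6794 N.
Then T_BC = 0.368729 × 6794.04 = 2505 N.

T_AC = 6794 N, T_BC = 2505 N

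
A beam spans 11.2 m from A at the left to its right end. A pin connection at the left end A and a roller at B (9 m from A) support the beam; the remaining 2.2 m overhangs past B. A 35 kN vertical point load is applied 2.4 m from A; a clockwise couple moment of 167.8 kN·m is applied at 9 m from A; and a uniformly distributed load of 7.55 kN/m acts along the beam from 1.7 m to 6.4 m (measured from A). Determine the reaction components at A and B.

A_x = 0, A_y = 26.54 kN, B_y = 43.95 kN

Resultant of the distributed load: 7.55 × 4.7 = 35.485 kN at 4.05 m from A.
ΣM about A: B_y·9 − 35·2.4 − 167.8 − (7.55·4.7)·4.05 = 0 → B_y = 395.51425/9 = 43.946 ≈ 43.95 kN.
ΣF_y = 0: A_y + 43.946 − 35 − 7.55·4.7 = 0 → A_y = 26.54 kN.
ΣF_x = 0: no horizontal applied forces, so A_x = 0.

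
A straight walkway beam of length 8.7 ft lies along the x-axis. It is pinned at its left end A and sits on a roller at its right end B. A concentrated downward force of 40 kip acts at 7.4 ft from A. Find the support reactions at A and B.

A_x = 0, A_y = 5.977 kip, B_y = 34.02 kip

Moments about A: B_y·8.7 − 40·7.4 = 0 → B_y = 296/8.7 = 34.023 ≈ 34.02 kip.
ΣF_y = 0: A_y + 34.023 − 40 = 0 → A_y = 5.977 kip.
ΣF_x = 0: no horizontal applied forces, so A_x = 0.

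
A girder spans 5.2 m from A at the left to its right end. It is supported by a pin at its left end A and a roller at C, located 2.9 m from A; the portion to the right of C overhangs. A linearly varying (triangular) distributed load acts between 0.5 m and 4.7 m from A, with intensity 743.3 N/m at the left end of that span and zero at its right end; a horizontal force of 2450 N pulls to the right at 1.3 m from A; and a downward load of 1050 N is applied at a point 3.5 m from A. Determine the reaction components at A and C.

Resultant of the triangular load: ½ × 743.3 × 4.2 = 1560.93 N, acting at 1.9 m from A (one-third of the span from the peak).
ΣM about A: C_y·2.9 − (½·743.3·4.2)·1.9 − 1050·3.5 = 0 → C_y = 6640.767/2.9 = 2289.92 ≈ 2290 N.
ΣF_y = 0: A_y + 2289.92 − ½·743.3·4.2 − 1050 = 0 → A_y = 321.0 N.
ΣF_x = 0: A_x + 2450 = 0 → A_x = -2450 N.

A_x = -2450 N, A_y = 321.0 N, C_y = 2290 N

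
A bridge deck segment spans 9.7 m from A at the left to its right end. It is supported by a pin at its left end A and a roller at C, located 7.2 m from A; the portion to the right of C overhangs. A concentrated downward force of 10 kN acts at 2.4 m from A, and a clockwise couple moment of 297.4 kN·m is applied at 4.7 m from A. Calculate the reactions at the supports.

Moments about A: C_y·7.2 − 10·2.4 − 297.4 = 0 → C_y = 321.4/7.2 = 44.6389 ≈ 44.64 kN.
ΣF_y = 0: A_y + 44.6389 − 10 = 0 → A_y = -34.64 kN.
ΣF_x = 0: no horizontal applied forces, so A_x = 0.

A_x = 0, A_y = -34.64 kN, C_y = 44.64 kN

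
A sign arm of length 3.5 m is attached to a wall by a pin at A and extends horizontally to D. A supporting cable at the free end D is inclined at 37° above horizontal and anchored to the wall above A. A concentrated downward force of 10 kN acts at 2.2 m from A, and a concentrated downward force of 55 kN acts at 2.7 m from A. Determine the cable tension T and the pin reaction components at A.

T = 80.95 kN, A_x = 64.65 kN, A_y = 16.29 kN

ΣM about A: T·sin37°·3.5 − 10·2.2 − 55·2.7 = 0 → T = 170.5/(3.5·0.601815) = 80.9456 ≈ 80.95 kN.
ΣF_x = 0: A_x − T·cos37° = 0 → A_x = 80.9456 × 0.798636 = 64.65 kN.
ΣF_y = 0: A_y + T·sin37° − 10 − 55 = 0 → A_y = 65 − 80.9456 × 0.601815 = 16.29 kN.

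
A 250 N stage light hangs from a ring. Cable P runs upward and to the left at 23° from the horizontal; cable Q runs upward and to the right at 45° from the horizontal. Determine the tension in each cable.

T_P = 190.7 N, T_Q = 248.2 N

ΣF_x = 0: −T_P·cos23° + T_Q·cos45° = 0 → T_Q = 1.30179·T_P.
ΣF_y = 0: T_P·sin23° + T_Q·sin45° = 250.
Substitute: T_P·(0.390731 + 1.30179·0.707107) = 250 → T_P = 190.66 ≈ 190.7 N.
Then T_Q = 1.30179 × 190.66 = 248.2 N.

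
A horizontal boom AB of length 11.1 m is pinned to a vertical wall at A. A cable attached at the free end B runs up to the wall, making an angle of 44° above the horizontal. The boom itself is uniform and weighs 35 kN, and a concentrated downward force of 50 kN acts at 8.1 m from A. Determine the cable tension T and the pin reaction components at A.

T = 77.72 kN, A_x = 55.90 kN, A_y = 31.01 kN

ΣM about A: T·sin44°·11.1 − 35·5.55 − 50·8.1 = 0 → T = 599.25/(11.1·0.694658) = 77.7166 ≈ 77.72 kN.
ΣF_x = 0: A_x − T·cos44° = 0 → A_x = 77.7166 × 0.71934 = 55.90 kN.
ΣF_y = 0: A_y + T·sin44° − 35 − 50 = 0 → A_y = 85 − 77.7166 × 0.694658 = 31.01 kN.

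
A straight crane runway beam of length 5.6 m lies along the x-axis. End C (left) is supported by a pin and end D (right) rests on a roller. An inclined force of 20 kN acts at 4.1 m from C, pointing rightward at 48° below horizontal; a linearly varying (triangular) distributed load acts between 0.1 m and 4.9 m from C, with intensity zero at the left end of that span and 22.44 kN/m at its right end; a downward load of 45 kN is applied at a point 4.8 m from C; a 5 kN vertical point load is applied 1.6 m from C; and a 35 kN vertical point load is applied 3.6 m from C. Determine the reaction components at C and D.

C_x = -13.38 kN, C_y = 48.60 kN, D_y = 105.1 kN

Resultant of the triangular load: ½ × 22.44 × 4.8 = 53.856 kN, acting at 3.3 m from C (one-third of the span from the peak).
Taking moments about C: D_y·5.6 − 20·sin48°·4.1 − (½·22.44·4.8)·3.3 − 45·4.8 − 5·1.6 − 35·3.6 = 0 → D_y = 588.663/5.6 = 105.118 ≈ 105.1 kN.
ΣF_y = 0: C_y + 105.118 − 20·sin48° − ½·22.44·4.8 − 45 − 5 − 35 = 0 → C_y = 48.60 kN.
ΣF_x = 0: C_x + 20·cos48° = 0 → C_x = -13.38 kN.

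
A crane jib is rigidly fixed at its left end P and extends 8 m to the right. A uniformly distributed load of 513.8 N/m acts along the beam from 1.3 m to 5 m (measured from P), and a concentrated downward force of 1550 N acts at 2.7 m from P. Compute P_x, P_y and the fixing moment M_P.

P_x = 0, P_y = 3451 N, M_P = 10170 N·m

Resultant of the distributed load: 513.8 × 3.7 = 1901.06 N at 3.15 m from P.
ΣF_x = 0: P_x = 0.
ΣF_y = 0: P_y − 513.8·3.7 − 1550 = 0 → P_y = 3451 N.
ΣM about P: M_P − (513.8·3.7)·3.15 − 1550·2.7 = 0 → M_P = 10170 N·m.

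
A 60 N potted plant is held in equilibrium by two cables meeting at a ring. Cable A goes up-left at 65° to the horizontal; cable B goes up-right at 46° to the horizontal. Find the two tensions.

T_A = 44.64 N, T_B = 27.16 N

ΣF_x = 0: −T_A·cos65° + T_B·cos46° = 0 → T_B = 0.608383·T_A.
ΣF_y = 0: T_A·sin65° + T_B·sin46° = 60.
Substitute: T_A·(0.906308 + 0.608383·0.71934) = 60 → T_A = 44.6448 ≈ 44.64 N.
Then T_B = 0.608383 × 44.6448 = 27.16 N.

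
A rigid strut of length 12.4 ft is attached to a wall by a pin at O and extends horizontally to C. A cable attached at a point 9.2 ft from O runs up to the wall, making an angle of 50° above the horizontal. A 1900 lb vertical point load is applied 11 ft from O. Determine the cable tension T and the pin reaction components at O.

T = 2966 lb, O_x = 1906 lb, O_y = -371.7 lb

ΣM about O: T·sin50°·9.2 − 1900·11 = 0 → T = 20900/(9.2·0.766044) = 2965.55 ≈ 2966 lb.
ΣF_x = 0: O_x − T·cos50° = 0 → O_x = 2965.55 × 0.642788 = 1906 lb.
ΣF_y = 0: O_y + T·sin50° − 1900 = 0 → O_y = 1900 − 2965.55 × 0.766044 = -371.7 lb.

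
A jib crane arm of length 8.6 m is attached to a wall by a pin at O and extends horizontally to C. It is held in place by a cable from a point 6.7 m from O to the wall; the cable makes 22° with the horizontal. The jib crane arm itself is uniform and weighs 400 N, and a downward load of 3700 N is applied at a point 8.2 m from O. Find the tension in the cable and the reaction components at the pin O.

ΣM about O: T·sin22°·6.7 − 400·4.3 − 3700·8.2 = 0 → T = 32060/(6.7·0.374607) = 12773.6 ≈ 12770 N.
ΣF_x = 0: O_x − T·cos22° = 0 → O_x = 12773.6 × 0.927184 = 11840 N.
ΣF_y = 0: O_y + T·sin22° − 400 − 3700 = 0 → O_y = 4100 − 12773.6 × 0.374607 = -685.1 N.

T = 12770 N, O_x = 11840 N, O_y = -685.1 N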